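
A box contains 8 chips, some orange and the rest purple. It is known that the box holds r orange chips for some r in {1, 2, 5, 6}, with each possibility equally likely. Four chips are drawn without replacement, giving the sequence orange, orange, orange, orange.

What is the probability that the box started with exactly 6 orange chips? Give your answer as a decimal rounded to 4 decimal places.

0.7500

The likelihood of the observed sequence under each hypothesis: P(data | r = 1) = (1/8)(0/7) = 0; P(data | r = 2) = (2/8)(1/7)(0/6) = 0; P(data | r = 5) = (5/8)(4/7)(3/6)(2/5) = 1/14; P(data | r = 6) = (6/8)(5/7)(4/6)(3/5) = 3/14.
Weighting by the prior gives 1/4 · 0 = 0, 1/4 · 0 = 0, 1/4 · 1/14 = 1/56, 1/4 · 3/14 = 3/56; with total 1/14.
Therefore the posterior P(r = 6 | data) = (3/56) / (1/14) = 3/4.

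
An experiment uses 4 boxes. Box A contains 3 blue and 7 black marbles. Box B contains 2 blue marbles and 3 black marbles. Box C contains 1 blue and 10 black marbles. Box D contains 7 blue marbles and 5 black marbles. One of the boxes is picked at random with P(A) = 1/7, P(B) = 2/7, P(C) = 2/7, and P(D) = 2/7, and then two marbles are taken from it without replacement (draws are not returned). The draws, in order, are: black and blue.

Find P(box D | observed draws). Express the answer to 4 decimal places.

0.3431

Under each hypothesis, the probability of the observed sequence is: P(data | box A) = (7/10)(3/9) = 7/30; P(data | box B) = (3/5)(2/4) = 3/10; P(data | box C) = (10/11)(1/10) = 1/11; P(data | box D) = (5/12)(7/11) = 35/132.
Weighting by the prior gives 1/7 · 7/30 = 1/30, 2/7 · 3/10 = 3/35, 2/7 · 1/11 = 2/77, 2/7 · 35/132 = 5/66; with total 17/77.
So P(box D | data) = (5/66) / (17/77) = 35/102.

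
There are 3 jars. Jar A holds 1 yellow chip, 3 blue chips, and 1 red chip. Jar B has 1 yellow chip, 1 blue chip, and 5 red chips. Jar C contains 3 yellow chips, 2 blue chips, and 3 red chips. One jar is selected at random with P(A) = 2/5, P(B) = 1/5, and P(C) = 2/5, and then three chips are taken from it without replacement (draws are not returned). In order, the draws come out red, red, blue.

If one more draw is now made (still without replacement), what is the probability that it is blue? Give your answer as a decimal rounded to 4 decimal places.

Under each hypothesis, the probability of the observed sequence is: P(data | jar A) = (1/5)(0/4) = 0; P(data | jar B) = (5/7)(4/6)(1/5) = 2/21; P(data | jar C) = (3/8)(2/7)(2/6) = 1/28.
Weighting by the prior gives 2/5 · 0 = 0, 1/5 · 2/21 = 2/105, 2/5 · 1/28 = 1/70; summing to 1/30.
Normalising, the posterior is P(jar A | data) = 0, P(jar B | data) = 4/7, P(jar C | data) = 3/7.
So P(blue next | data) = Σ P(blue next | H) P(H | data) = (0)(4/7) + (1/5)(3/7) = 3/35.

0.0857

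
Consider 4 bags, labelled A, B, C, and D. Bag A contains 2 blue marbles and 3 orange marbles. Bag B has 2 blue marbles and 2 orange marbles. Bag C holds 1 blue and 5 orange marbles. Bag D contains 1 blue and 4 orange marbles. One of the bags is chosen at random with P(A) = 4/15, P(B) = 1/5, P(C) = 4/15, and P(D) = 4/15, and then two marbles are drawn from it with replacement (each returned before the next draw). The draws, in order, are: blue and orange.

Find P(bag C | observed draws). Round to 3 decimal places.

0.191

The likelihood of the observed sequence under each hypothesis: P(data | bag A) = (2/5)(3/5) = 0.24; P(data | bag B) = (2/4)(2/4) = 0.25; P(data | bag C) = (1/6)(5/6) = 0.13889; P(data | bag D) = (1/5)(4/5) = 0.16.
Weighting by the prior gives 4/15 · 0.24 = 0.064, 1/5 · 0.25 = 0.05, 4/15 · 0.13889 = 0.037037, 4/15 · 0.16 = 0.042667; summing to 0.1937.
Therefore the posterior P(bag C | data) = (0.037037) / (0.1937) = 0.1912.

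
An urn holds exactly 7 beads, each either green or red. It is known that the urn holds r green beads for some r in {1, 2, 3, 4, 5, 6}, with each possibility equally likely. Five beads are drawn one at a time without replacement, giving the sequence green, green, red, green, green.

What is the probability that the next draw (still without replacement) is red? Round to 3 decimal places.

0.286

The likelihood of the observed sequence under each hypothesis: P(data | r = 1) = (1/7)(0/6) = 0; P(data | r = 2) = (2/7)(1/6)(5/5)(0/4) = 0; P(data | r = 3) = (3/7)(2/6)(4/5)(1/4)(0/3) = 0; P(data | r = 4) = (4/7)(3/6)(3/5)(2/4)(1/3) = 1/35; P(data | r = 5) = (5/7)(4/6)(2/5)(3/4)(2/3) = 2/21; P(data | r = 6) = (6/7)(5/6)(1/5)(4/4)(3/3) = 1/7.
Weighting by the prior gives 1/6 · 0 = 0, 1/6 · 0 = 0, 1/6 · 0 = 0, 1/6 · 1/35 = 1/210, 1/6 · 2/21 = 1/63, 1/6 · 1/7 = 1/42; with total 2/45.
Normalising, the posterior is P(r = 1 | data) = 0, P(r = 2 | data) = 0, P(r = 3 | data) = 0, P(r = 4 | data) = 3/28, P(r = 5 | data) = 5/14, P(r = 6 | data) = 15/28.
So P(red next | data) = Σ P(red next | H) P(H | data) = (1)(3/28) + (1/2)(5/14) + (0)(15/28) = 2/7.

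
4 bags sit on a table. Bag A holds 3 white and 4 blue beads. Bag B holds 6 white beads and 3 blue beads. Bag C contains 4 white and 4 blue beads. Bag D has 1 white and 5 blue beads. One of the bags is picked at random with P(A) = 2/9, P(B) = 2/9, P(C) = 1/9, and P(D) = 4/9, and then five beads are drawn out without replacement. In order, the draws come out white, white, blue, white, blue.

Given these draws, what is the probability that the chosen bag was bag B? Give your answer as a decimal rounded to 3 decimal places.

0.488

Compute the likelihood of the observed sequence for each case: P(data | bag A) = (3/7)(2/6)(4/5)(1/4)(3/3) = 0.028571; P(data | bag B) = (6/9)(5/8)(3/7)(4/6)(2/5) = 0.047619; P(data | bag C) = (4/8)(3/7)(4/6)(2/5)(3/4) = 0.042857; P(data | bag D) = (1/6)(0/5) = 0.
Multiplying each by its prior: 2/9 · 0.028571 = 0.0063492, 2/9 · 0.047619 = 0.010582, 1/9 · 0.042857 = 0.0047619, 4/9 · 0 = 0; these sum to 0.021693.
Therefore the posterior P(bag B | data) = (0.010582) / (0.021693) = 0.4878.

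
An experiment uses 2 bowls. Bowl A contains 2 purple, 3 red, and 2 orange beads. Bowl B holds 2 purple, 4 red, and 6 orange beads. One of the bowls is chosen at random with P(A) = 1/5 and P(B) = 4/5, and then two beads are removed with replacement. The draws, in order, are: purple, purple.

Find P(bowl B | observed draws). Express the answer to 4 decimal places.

Compute the likelihood of the observed sequence for each case: P(data | bowl A) = (2/7)(2/7) = 4/49; P(data | bowl B) = (2/12)(2/12) = 1/36.
Weighting by the prior gives 1/5 · 4/49 = 4/245, 4/5 · 1/36 = 1/45; summing to 17/441.
So P(bowl B | data) = (1/45) / (17/441) = 49/85.

0.5765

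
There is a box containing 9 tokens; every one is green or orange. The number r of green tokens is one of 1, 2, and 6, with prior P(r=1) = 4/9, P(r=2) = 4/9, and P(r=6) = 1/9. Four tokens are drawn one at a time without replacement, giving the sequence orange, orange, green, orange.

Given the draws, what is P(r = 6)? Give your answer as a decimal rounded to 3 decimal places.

The likelihood of the observed sequence under each hypothesis: P(data | r = 1) = (8/9)(7/8)(1/7)(6/6) = 1/9; P(data | r = 2) = (7/9)(6/8)(2/7)(5/6) = 5/36; P(data | r = 6) = (3/9)(2/8)(6/7)(1/6) = 1/84.
The prior-weighted likelihoods are 4/9 · 1/9 = 4/81, 4/9 · 5/36 = 5/81, 1/9 · 1/84 = 1/756; these sum to 85/756.
So P(r = 6 | data) = (1/756) / (85/756) = 1/85.

0.012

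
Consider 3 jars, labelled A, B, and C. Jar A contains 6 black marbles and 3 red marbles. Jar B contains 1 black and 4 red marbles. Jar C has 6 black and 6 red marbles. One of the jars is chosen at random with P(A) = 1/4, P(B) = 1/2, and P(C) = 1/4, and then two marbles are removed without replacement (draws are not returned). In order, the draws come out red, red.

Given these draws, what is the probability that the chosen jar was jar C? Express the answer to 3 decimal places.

0.150

The likelihood of the observed sequence under each hypothesis: P(data | jar A) = (3/9)(2/8) = 0.083333; P(data | jar B) = (4/5)(3/4) = 0.6; P(data | jar C) = (6/12)(5/11) = 0.22727.
Weighting by the prior gives 1/4 · 0.083333 = 0.020833, 1/2 · 0.6 = 0.3, 1/4 · 0.22727 = 0.056818; with total 0.37765.
By Bayes' rule, P(jar C | data) = (0.056818) / (0.37765) = 0.15045.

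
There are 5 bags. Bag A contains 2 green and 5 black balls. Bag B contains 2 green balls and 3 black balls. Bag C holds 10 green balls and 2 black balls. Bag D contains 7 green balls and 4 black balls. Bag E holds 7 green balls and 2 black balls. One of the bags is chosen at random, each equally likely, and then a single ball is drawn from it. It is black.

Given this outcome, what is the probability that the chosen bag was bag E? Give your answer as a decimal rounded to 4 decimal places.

0.1075

Compute the likelihood of this draw for each case: P(data | bag A) = (5/7) = 0.71429; P(data | bag B) = (3/5) = 0.6; P(data | bag C) = (2/12) = 0.16667; P(data | bag D) = (4/11) = 0.36364; P(data | bag E) = (2/9) = 0.22222.
Weighting by the prior gives 1/5 · 0.71429 = 0.14286, 1/5 · 0.6 = 0.12, 1/5 · 0.16667 = 0.033333, 1/5 · 0.36364 = 0.072727, 1/5 · 0.22222 = 0.044444; these sum to 0.41336.
By Bayes' rule, P(bag E | data) = (0.044444) / (0.41336) = 0.10752.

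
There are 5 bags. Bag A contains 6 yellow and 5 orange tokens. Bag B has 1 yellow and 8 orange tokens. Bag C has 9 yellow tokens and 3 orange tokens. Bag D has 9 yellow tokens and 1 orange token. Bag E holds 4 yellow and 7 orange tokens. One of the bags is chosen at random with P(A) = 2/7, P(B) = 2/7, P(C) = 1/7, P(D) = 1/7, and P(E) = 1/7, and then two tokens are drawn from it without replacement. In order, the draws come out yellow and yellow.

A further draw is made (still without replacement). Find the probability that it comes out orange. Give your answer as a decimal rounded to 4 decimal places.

0.3258

The likelihood of the observed sequence under each hypothesis: P(data | bag A) = (6/11)(5/10) = 3/11; P(data | bag B) = (1/9)(0/8) = 0; P(data | bag C) = (9/12)(8/11) = 6/11; P(data | bag D) = (9/10)(8/9) = 4/5; P(data | bag E) = (4/11)(3/10) = 6/55.
Multiplying each by its prior: 2/7 · 3/11 = 6/77, 2/7 · 0 = 0, 1/7 · 6/11 = 6/77, 1/7 · 4/5 = 4/35, 1/7 · 6/55 = 6/385; summing to 2/7.
The posterior is then P(bag A | data) = 3/11, P(bag B | data) = 0, P(bag C | data) = 3/11, P(bag D | data) = 2/5, P(bag E | data) = 3/55.
So P(orange next | data) = Σ P(orange next | H) P(H | data) = (5/9)(3/11) + (3/10)(3/11) + (1/8)(2/5) + (7/9)(3/55) = 43/132.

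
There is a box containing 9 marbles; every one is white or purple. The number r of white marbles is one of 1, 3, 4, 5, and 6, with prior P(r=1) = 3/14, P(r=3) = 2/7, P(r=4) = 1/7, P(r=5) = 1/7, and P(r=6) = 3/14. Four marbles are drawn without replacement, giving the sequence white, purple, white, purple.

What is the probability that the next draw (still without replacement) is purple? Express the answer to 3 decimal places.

Compute the likelihood of the observed sequence for each case: P(data | r = 1) = (1/9)(8/8)(0/7) = 0; P(data | r = 3) = (3/9)(6/8)(2/7)(5/6) = 0.059524; P(data | r = 4) = (4/9)(5/8)(3/7)(4/6) = 0.079365; P(data | r = 5) = (5/9)(4/8)(4/7)(3/6) = 0.079365; P(data | r = 6) = (6/9)(3/8)(5/7)(2/6) = 0.059524.
The prior-weighted likelihoods are 3/14 · 0 = 0, 2/7 · 0.059524 = 0.017007, 1/7 · 0.079365 = 0.011338, 1/7 · 0.079365 = 0.011338, 3/14 · 0.059524 = 0.012755; summing to 0.052438.
The posterior is then P(r = 1 | data) = 0, P(r = 3 | data) = 0.32432, P(r = 4 | data) = 0.21622, P(r = 5 | data) = 0.21622, P(r = 6 | data) = 0.24324.
The predictive probability is P(purple next | data) = (4/5)(0.32432) + (3/5)(0.21622) + (2/5)(0.21622) + (1/5)(0.24324) = 0.52432.

0.524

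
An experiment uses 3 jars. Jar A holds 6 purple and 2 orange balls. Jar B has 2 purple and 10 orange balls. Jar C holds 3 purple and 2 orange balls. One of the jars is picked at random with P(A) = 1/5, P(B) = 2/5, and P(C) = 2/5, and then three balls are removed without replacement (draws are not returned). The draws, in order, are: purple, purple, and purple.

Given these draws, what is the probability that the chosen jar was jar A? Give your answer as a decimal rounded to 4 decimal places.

Under each hypothesis, the probability of the observed sequence is: P(data | jar A) = (6/8)(5/7)(4/6) = 5/14; P(data | jar B) = (2/12)(1/11)(0/10) = 0; P(data | jar C) = (3/5)(2/4)(1/3) = 1/10.
Multiplying each by its prior: 1/5 · 5/14 = 1/14, 2/5 · 0 = 0, 2/5 · 1/10 = 1/25; with total 39/350.
By Bayes' rule, P(jar A | data) = (1/14) / (39/350) = 25/39.

0.6410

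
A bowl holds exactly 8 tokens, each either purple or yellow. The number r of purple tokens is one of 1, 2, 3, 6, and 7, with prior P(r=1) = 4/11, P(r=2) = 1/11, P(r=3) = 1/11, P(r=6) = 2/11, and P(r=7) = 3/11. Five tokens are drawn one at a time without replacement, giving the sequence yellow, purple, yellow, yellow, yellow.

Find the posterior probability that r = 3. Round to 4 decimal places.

0.0811

Under each hypothesis, the probability of the observed sequence is: P(data | r = 1) = (7/8)(1/7)(6/6)(5/5)(4/4) = 1/8; P(data | r = 2) = (6/8)(2/7)(5/6)(4/5)(3/4) = 3/28; P(data | r = 3) = (5/8)(3/7)(4/6)(3/5)(2/4) = 3/56; P(data | r = 6) = (2/8)(6/7)(1/6)(0/5) = 0; P(data | r = 7) = (1/8)(7/7)(0/6) = 0.
Weighting by the prior gives 4/11 · 1/8 = 1/22, 1/11 · 3/28 = 3/308, 1/11 · 3/56 = 3/616, 2/11 · 0 = 0, 3/11 · 0 = 0; these sum to 37/616.
Therefore the posterior P(r = 3 | data) = (3/616) / (37/616) = 3/37.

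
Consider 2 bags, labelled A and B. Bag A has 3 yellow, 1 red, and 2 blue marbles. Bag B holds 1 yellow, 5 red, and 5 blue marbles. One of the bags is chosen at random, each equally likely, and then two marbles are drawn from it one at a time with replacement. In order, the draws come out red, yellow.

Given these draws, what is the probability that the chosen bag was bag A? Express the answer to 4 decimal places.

Under each hypothesis, the probability of the observed sequence is: P(data | bag A) = (1/6)(3/6) = 0.083333; P(data | bag B) = (5/11)(1/11) = 0.041322.
The prior-weighted likelihoods are 1/2 · 0.083333 = 0.041667, 1/2 · 0.041322 = 0.020661; these sum to 0.062328.
By Bayes' rule, P(bag A | data) = (0.041667) / (0.062328) = 0.66851.

0.6685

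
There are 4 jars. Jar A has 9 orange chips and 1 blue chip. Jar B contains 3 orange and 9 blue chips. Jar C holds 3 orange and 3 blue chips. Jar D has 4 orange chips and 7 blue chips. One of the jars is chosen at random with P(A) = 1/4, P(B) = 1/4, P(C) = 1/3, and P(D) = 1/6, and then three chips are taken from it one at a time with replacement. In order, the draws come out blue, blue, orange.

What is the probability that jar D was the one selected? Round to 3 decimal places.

Under each hypothesis, the probability of the observed sequence is: P(data | jar A) = (1/10)(1/10)(9/10) = 0.009; P(data | jar B) = (9/12)(9/12)(3/12) = 0.14062; P(data | jar C) = (3/6)(3/6)(3/6) = 0.125; P(data | jar D) = (7/11)(7/11)(4/11) = 0.14726.
The prior-weighted likelihoods are 1/4 · 0.009 = 0.00225, 1/4 · 0.14062 = 0.035156, 1/3 · 0.125 = 0.041667, 1/6 · 0.14726 = 0.024543; summing to 0.10362.
By Bayes' rule, P(jar D | data) = (0.024543) / (0.10362) = 0.23686.

0.237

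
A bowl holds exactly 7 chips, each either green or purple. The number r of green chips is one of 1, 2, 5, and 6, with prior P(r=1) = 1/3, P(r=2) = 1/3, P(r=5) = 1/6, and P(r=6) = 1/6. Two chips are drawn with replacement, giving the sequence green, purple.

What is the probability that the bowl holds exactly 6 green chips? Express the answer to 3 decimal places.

Under each hypothesis, the probability of the observed sequence is: P(data | r = 1) = (1/7)(6/7) = 6/49; P(data | r = 2) = (2/7)(5/7) = 10/49; P(data | r = 5) = (5/7)(2/7) = 10/49; P(data | r = 6) = (6/7)(1/7) = 6/49.
The prior-weighted likelihoods are 1/3 · 6/49 = 2/49, 1/3 · 10/49 = 10/147, 1/6 · 10/49 = 5/147, 1/6 · 6/49 = 1/49; with total 8/49.
Therefore the posterior P(r = 6 | data) = (1/49) / (8/49) = 1/8.

0.125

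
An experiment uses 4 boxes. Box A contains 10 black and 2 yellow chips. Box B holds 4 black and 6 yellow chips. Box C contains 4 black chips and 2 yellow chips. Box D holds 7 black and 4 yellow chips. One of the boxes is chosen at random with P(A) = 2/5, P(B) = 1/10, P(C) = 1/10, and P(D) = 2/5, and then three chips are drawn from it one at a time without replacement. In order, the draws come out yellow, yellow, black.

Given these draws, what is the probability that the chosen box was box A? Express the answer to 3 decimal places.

0.096

For each hypothesis, P(data | H) works out to: P(data | box A) = (2/12)(1/11)(10/10) = 1/66; P(data | box B) = (6/10)(5/9)(4/8) = 1/6; P(data | box C) = (2/6)(1/5)(4/4) = 1/15; P(data | box D) = (4/11)(3/10)(7/9) = 14/165.
Weighting by the prior gives 2/5 · 1/66 = 1/165, 1/10 · 1/6 = 1/60, 1/10 · 1/15 = 1/150, 2/5 · 14/165 = 28/825; these sum to 19/300.
Hence P(box A | data) = (1/165) / (19/300) = 20/209.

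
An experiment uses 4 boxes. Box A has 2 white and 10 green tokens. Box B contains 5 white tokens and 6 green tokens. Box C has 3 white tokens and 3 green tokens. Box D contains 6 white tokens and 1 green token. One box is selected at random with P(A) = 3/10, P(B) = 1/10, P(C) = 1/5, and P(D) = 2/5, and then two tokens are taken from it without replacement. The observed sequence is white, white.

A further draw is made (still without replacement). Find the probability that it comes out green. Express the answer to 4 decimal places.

Compute the likelihood of the observed sequence for each case: P(data | box A) = (2/12)(1/11) = 0.015152; P(data | box B) = (5/11)(4/10) = 0.18182; P(data | box C) = (3/6)(2/5) = 0.2; P(data | box D) = (6/7)(5/6) = 0.71429.
The prior-weighted likelihoods are 3/10 · 0.015152 = 0.0045455, 1/10 · 0.18182 = 0.018182, 1/5 · 0.2 = 0.04, 2/5 · 0.71429 = 0.28571; with total 0.34844.
Dividing through by the total gives posterior P(box A | data) = 0.013045, P(box B | data) = 0.05218, P(box C | data) = 0.1148, P(box D | data) = 0.81998.
So P(green next | data) = Σ P(green next | H) P(H | data) = (1)(0.013045) + (2/3)(0.05218) + (3/4)(0.1148) + (1/5)(0.81998) = 0.29793.

0.2979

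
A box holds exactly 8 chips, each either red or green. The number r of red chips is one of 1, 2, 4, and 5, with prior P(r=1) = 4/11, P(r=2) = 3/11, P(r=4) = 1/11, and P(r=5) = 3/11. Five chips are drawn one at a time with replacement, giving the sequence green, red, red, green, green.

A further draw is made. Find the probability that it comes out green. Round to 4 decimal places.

Under each hypothesis, the probability of the observed sequence is: P(data | r = 1) = (7/8)(1/8)(1/8)(7/8)(7/8) = 0.010468; P(data | r = 2) = (6/8)(2/8)(2/8)(6/8)(6/8) = 0.026367; P(data | r = 4) = (4/8)(4/8)(4/8)(4/8)(4/8) = 0.03125; P(data | r = 5) = (3/8)(5/8)(5/8)(3/8)(3/8) = 0.020599.
Multiplying each by its prior: 4/11 · 0.010468 = 0.0038064, 3/11 · 0.026367 = 0.0071911, 1/11 · 0.03125 = 0.0028409, 3/11 · 0.020599 = 0.005618; these sum to 0.019456.
The posterior is then P(r = 1 | data) = 0.19564, P(r = 2 | data) = 0.3696, P(r = 4 | data) = 0.14601, P(r = 5 | data) = 0.28875.
The predictive probability is P(green next | data) = (7/8)(0.19564) + (3/4)(0.3696) + (1/2)(0.14601) + (3/8)(0.28875) = 0.62967.

0.6297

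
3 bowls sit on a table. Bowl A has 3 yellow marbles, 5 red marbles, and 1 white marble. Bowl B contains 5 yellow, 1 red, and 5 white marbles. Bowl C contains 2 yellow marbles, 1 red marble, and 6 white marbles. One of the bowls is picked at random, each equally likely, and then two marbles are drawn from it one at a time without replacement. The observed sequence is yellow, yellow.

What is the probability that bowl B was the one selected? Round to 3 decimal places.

Compute the likelihood of the observed sequence for each case: P(data | bowl A) = (3/9)(2/8) = 1/12; P(data | bowl B) = (5/11)(4/10) = 2/11; P(data | bowl C) = (2/9)(1/8) = 1/36.
Weighting by the prior gives 1/3 · 1/12 = 1/36, 1/3 · 2/11 = 2/33, 1/3 · 1/36 = 1/108; summing to 29/297.
Therefore the posterior P(bowl B | data) = (2/33) / (29/297) = 18/29.

0.621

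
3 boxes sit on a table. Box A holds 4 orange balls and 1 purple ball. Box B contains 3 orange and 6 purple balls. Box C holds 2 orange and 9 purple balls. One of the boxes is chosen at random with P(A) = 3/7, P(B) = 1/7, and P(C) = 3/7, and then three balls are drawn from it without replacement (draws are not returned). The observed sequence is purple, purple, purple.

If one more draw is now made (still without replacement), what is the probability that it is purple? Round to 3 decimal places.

Compute the likelihood of the observed sequence for each case: P(data | box A) = (1/5)(0/4) = 0; P(data | box B) = (6/9)(5/8)(4/7) = 0.2381; P(data | box C) = (9/11)(8/10)(7/9) = 0.50909.
Weighting by the prior gives 3/7 · 0 = 0, 1/7 · 0.2381 = 0.034014, 3/7 · 0.50909 = 0.21818; summing to 0.2522.
Normalising, the posterior is P(box A | data) = 0, P(box B | data) = 0.13487, P(box C | data) = 0.86513.
The predictive probability is P(purple next | data) = (1/2)(0.13487) + (3/4)(0.86513) = 0.71628.

0.716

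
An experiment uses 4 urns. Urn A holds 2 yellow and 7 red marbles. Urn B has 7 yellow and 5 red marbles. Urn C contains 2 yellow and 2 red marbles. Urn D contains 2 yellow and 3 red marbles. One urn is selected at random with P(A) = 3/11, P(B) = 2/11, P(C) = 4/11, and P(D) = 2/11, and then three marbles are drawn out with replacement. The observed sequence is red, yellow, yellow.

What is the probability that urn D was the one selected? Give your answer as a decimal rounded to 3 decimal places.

0.176

Compute the likelihood of the observed sequence for each case: P(data | urn A) = (7/9)(2/9)(2/9) = 0.038409; P(data | urn B) = (5/12)(7/12)(7/12) = 0.14178; P(data | urn C) = (2/4)(2/4)(2/4) = 0.125; P(data | urn D) = (3/5)(2/5)(2/5) = 0.096.
Weighting by the prior gives 3/11 · 0.038409 = 0.010475, 2/11 · 0.14178 = 0.025779, 4/11 · 0.125 = 0.045455, 2/11 · 0.096 = 0.017455; summing to 0.099163.
So P(urn D | data) = (0.017455) / (0.099163) = 0.17602.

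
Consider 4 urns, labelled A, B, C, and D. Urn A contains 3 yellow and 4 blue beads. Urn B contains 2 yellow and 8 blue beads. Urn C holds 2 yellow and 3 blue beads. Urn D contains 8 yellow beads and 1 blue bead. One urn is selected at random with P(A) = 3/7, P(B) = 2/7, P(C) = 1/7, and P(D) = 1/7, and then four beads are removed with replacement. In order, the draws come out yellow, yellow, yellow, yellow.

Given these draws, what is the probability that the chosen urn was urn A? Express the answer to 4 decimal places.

0.1342

Under each hypothesis, the probability of the observed sequence is: P(data | urn A) = (3/7)(3/7)(3/7)(3/7) = 0.033736; P(data | urn B) = (2/10)(2/10)(2/10)(2/10) = 0.0016; P(data | urn C) = (2/5)(2/5)(2/5)(2/5) = 0.0256; P(data | urn D) = (8/9)(8/9)(8/9)(8/9) = 0.6243.
Multiplying each by its prior: 3/7 · 0.033736 = 0.014458, 2/7 · 0.0016 = 0.00045714, 1/7 · 0.0256 = 0.0036571, 1/7 · 0.6243 = 0.089185; these sum to 0.10776.
So P(urn A | data) = (0.014458) / (0.10776) = 0.13417.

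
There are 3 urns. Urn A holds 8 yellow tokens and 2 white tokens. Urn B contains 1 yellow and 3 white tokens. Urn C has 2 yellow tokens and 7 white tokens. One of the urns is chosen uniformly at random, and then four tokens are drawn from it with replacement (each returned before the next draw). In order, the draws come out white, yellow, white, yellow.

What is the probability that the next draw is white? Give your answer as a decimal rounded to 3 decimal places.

The likelihood of the observed sequence under each hypothesis: P(data | urn A) = (2/10)(8/10)(2/10)(8/10) = 0.0256; P(data | urn B) = (3/4)(1/4)(3/4)(1/4) = 0.035156; P(data | urn C) = (7/9)(2/9)(7/9)(2/9) = 0.029873.
The prior-weighted likelihoods are 1/3 · 0.0256 = 0.0085333, 1/3 · 0.035156 = 0.011719, 1/3 · 0.029873 = 0.0099578; with total 0.03021.
The posterior is then P(urn A | data) = 0.28247, P(urn B | data) = 0.38791, P(urn C | data) = 0.32962.
Averaging over the posterior, P(white next | data) = (1/5)(0.28247) + (3/4)(0.38791) + (7/9)(0.32962) = 0.6038.

0.604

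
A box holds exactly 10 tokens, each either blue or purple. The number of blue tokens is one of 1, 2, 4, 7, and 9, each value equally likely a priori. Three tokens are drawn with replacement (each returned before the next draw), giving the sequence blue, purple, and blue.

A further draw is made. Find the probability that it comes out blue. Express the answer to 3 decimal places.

0.607

For each hypothesis, P(data | H) works out to: P(data | r = 1) = (1/10)(9/10)(1/10) = 0.009; P(data | r = 2) = (2/10)(8/10)(2/10) = 0.032; P(data | r = 4) = (4/10)(6/10)(4/10) = 0.096; P(data | r = 7) = (7/10)(3/10)(7/10) = 0.147; P(data | r = 9) = (9/10)(1/10)(9/10) = 0.081.
The prior-weighted likelihoods are 1/5 · 0.009 = 0.0018, 1/5 · 0.032 = 0.0064, 1/5 · 0.096 = 0.0192, 1/5 · 0.147 = 0.0294, 1/5 · 0.081 = 0.0162; with total 0.073.
Normalising, the posterior is P(r = 1 | data) = 0.024658, P(r = 2 | data) = 0.087671, P(r = 4 | data) = 0.26301, P(r = 7 | data) = 0.40274, P(r = 9 | data) = 0.22192.
Averaging over the posterior, P(blue next | data) = (1/10)(0.024658) + (1/5)(0.087671) + (2/5)(0.26301) + (7/10)(0.40274) + (9/10)(0.22192) = 0.60685.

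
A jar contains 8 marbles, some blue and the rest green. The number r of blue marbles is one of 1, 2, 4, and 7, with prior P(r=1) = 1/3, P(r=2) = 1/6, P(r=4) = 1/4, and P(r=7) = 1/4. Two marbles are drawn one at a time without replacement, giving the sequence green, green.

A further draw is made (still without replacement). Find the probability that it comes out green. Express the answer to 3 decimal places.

0.727

The likelihood of the observed sequence under each hypothesis: P(data | r = 1) = (7/8)(6/7) = 3/4; P(data | r = 2) = (6/8)(5/7) = 15/28; P(data | r = 4) = (4/8)(3/7) = 3/14; P(data | r = 7) = (1/8)(0/7) = 0.
Multiplying each by its prior: 1/3 · 3/4 = 1/4, 1/6 · 15/28 = 5/56, 1/4 · 3/14 = 3/56, 1/4 · 0 = 0; these sum to 11/28.
Normalising, the posterior is P(r = 1 | data) = 7/11, P(r = 2 | data) = 5/22, P(r = 4 | data) = 3/22, P(r = 7 | data) = 0.
So P(green next | data) = Σ P(green next | H) P(H | data) = (5/6)(7/11) + (2/3)(5/22) + (1/3)(3/22) = 8/11.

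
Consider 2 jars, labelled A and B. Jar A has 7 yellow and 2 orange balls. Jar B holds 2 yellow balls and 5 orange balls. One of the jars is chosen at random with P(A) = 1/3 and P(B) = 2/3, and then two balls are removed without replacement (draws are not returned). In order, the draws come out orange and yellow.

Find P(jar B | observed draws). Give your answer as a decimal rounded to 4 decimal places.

0.7101

Compute the likelihood of the observed sequence for each case: P(data | jar A) = (2/9)(7/8) = 7/36; P(data | jar B) = (5/7)(2/6) = 5/21.
The prior-weighted likelihoods are 1/3 · 7/36 = 7/108, 2/3 · 5/21 = 10/63; summing to 169/756.
So P(jar B | data) = (10/63) / (169/756) = 120/169.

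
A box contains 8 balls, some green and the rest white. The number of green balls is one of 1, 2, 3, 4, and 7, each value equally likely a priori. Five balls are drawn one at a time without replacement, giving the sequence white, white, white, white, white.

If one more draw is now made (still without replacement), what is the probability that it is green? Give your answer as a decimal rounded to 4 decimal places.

0.4286

The likelihood of the observed sequence under each hypothesis: P(data | r = 1) = (7/8)(6/7)(5/6)(4/5)(3/4) = 3/8; P(data | r = 2) = (6/8)(5/7)(4/6)(3/5)(2/4) = 3/28; P(data | r = 3) = (5/8)(4/7)(3/6)(2/5)(1/4) = 1/56; P(data | r = 4) = (4/8)(3/7)(2/6)(1/5)(0/4) = 0; P(data | r = 7) = (1/8)(0/7) = 0.
Weighting by the prior gives 1/5 · 3/8 = 3/40, 1/5 · 3/28 = 3/140, 1/5 · 1/56 = 1/280, 1/5 · 0 = 0, 1/5 · 0 = 0; with total 1/10.
Normalising, the posterior is P(r = 1 | data) = 3/4, P(r = 2 | data) = 3/14, P(r = 3 | data) = 1/28, P(r = 4 | data) = 0, P(r = 7 | data) = 0.
Averaging over the posterior, P(green next | data) = (1/3)(3/4) + (2/3)(3/14) + (1)(1/28) = 3/7.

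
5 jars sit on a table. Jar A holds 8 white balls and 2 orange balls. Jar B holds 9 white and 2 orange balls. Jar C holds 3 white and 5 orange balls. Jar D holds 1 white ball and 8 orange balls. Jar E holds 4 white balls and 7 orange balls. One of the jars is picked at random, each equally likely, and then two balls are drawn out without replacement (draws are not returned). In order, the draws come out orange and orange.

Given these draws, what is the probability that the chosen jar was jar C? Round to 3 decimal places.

0.229

Under each hypothesis, the probability of the observed sequence is: P(data | jar A) = (2/10)(1/9) = 1/45; P(data | jar B) = (2/11)(1/10) = 1/55; P(data | jar C) = (5/8)(4/7) = 5/14; P(data | jar D) = (8/9)(7/8) = 7/9; P(data | jar E) = (7/11)(6/10) = 21/55.
Multiplying each by its prior: 1/5 · 1/45 = 1/225, 1/5 · 1/55 = 1/275, 1/5 · 5/14 = 1/14, 1/5 · 7/9 = 7/45, 1/5 · 21/55 = 21/275; with total 109/350.
So P(jar C | data) = (1/14) / (109/350) = 25/109.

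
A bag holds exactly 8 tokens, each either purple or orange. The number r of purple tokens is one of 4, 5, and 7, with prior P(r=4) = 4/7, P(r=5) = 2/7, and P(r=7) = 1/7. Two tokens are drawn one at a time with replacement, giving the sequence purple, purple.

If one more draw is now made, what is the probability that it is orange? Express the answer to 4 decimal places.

For each hypothesis, P(data | H) works out to: P(data | r = 4) = (4/8)(4/8) = 1/4; P(data | r = 5) = (5/8)(5/8) = 25/64; P(data | r = 7) = (7/8)(7/8) = 49/64.
Multiplying each by its prior: 4/7 · 1/4 = 1/7, 2/7 · 25/64 = 25/224, 1/7 · 49/64 = 7/64; summing to 163/448.
The posterior is then P(r = 4 | data) = 0.39264, P(r = 5 | data) = 0.30675, P(r = 7 | data) = 0.30061.
The predictive probability is P(orange next | data) = (1/2)(0.39264) + (3/8)(0.30675) + (1/8)(0.30061) = 0.34893.

0.3489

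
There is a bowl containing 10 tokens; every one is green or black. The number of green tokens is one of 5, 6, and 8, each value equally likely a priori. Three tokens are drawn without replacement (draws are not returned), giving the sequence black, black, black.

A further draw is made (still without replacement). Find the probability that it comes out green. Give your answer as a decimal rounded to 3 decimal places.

0.755

Compute the likelihood of the observed sequence for each case: P(data | r = 5) = (5/10)(4/9)(3/8) = 1/12; P(data | r = 6) = (4/10)(3/9)(2/8) = 1/30; P(data | r = 8) = (2/10)(1/9)(0/8) = 0.
The prior-weighted likelihoods are 1/3 · 1/12 = 1/36, 1/3 · 1/30 = 1/90, 1/3 · 0 = 0; with total 7/180.
Normalising, the posterior is P(r = 5 | data) = 5/7, P(r = 6 | data) = 2/7, P(r = 8 | data) = 0.
Averaging over the posterior, P(green next | data) = (5/7)(5/7) + (6/7)(2/7) = 37/49.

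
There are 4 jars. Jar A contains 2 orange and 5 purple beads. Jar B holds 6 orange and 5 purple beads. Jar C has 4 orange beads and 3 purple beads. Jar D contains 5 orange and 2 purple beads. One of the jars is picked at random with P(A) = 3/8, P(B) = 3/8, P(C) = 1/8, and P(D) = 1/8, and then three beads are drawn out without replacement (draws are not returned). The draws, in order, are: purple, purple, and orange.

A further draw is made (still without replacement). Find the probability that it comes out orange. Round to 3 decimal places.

Compute the likelihood of the observed sequence for each case: P(data | jar A) = (5/7)(4/6)(2/5) = 0.19048; P(data | jar B) = (5/11)(4/10)(6/9) = 0.12121; P(data | jar C) = (3/7)(2/6)(4/5) = 0.11429; P(data | jar D) = (2/7)(1/6)(5/5) = 0.047619.
Weighting by the prior gives 3/8 · 0.19048 = 0.071429, 3/8 · 0.12121 = 0.045455, 1/8 · 0.11429 = 0.014286, 1/8 · 0.047619 = 0.0059524; with total 0.13712.
The posterior is then P(jar A | data) = 0.52092, P(jar B | data) = 0.33149, P(jar C | data) = 0.10418, P(jar D | data) = 0.04341.
Averaging over the posterior, P(orange next | data) = (1/4)(0.52092) + (5/8)(0.33149) + (3/4)(0.10418) + (1)(0.04341) = 0.45896.

0.459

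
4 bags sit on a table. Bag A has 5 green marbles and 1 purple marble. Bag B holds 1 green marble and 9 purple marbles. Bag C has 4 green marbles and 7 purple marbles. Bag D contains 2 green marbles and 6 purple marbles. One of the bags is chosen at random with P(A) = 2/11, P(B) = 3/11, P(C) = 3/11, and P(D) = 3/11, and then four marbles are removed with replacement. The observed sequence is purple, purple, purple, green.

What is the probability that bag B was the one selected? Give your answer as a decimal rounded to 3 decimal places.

0.265

Under each hypothesis, the probability of the observed sequence is: P(data | bag A) = (1/6)(1/6)(1/6)(5/6) = 0.003858; P(data | bag B) = (9/10)(9/10)(9/10)(1/10) = 0.0729; P(data | bag C) = (7/11)(7/11)(7/11)(4/11) = 0.093709; P(data | bag D) = (6/8)(6/8)(6/8)(2/8) = 0.10547.
The prior-weighted likelihoods are 2/11 · 0.003858 = 0.00070146, 3/11 · 0.0729 = 0.019882, 3/11 · 0.093709 = 0.025557, 3/11 · 0.10547 = 0.028764; summing to 0.074905.
Therefore the posterior P(bag B | data) = (0.019882) / (0.074905) = 0.26543.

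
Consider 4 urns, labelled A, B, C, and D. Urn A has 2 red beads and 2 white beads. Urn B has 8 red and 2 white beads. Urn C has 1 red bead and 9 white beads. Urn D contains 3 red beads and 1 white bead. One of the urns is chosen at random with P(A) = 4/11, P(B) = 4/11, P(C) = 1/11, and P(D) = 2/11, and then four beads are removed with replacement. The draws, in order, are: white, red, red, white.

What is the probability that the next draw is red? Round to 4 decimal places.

0.6046

Under each hypothesis, the probability of the observed sequence is: P(data | urn A) = (2/4)(2/4)(2/4)(2/4) = 0.0625; P(data | urn B) = (2/10)(8/10)(8/10)(2/10) = 0.0256; P(data | urn C) = (9/10)(1/10)(1/10)(9/10) = 0.0081; P(data | urn D) = (1/4)(3/4)(3/4)(1/4) = 0.035156.
Weighting by the prior gives 4/11 · 0.0625 = 0.022727, 4/11 · 0.0256 = 0.0093091, 1/11 · 0.0081 = 0.00073636, 2/11 · 0.035156 = 0.006392; these sum to 0.039165.
The posterior is then P(urn A | data) = 0.5803, P(urn B | data) = 0.23769, P(urn C | data) = 0.018802, P(urn D | data) = 0.16321.
The predictive probability is P(red next | data) = (1/2)(0.5803) + (4/5)(0.23769) + (1/10)(0.018802) + (3/4)(0.16321) = 0.60459.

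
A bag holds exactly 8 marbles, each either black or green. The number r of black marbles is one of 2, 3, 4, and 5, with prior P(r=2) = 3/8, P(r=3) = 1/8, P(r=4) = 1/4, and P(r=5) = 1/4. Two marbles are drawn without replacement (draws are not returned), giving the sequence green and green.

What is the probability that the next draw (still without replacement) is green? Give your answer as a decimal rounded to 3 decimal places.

Compute the likelihood of the observed sequence for each case: P(data | r = 2) = (6/8)(5/7) = 15/28; P(data | r = 3) = (5/8)(4/7) = 5/14; P(data | r = 4) = (4/8)(3/7) = 3/14; P(data | r = 5) = (3/8)(2/7) = 3/28.
Weighting by the prior gives 3/8 · 15/28 = 45/224, 1/8 · 5/14 = 5/112, 1/4 · 3/14 = 3/56, 1/4 · 3/28 = 3/112; with total 73/224.
Normalising, the posterior is P(r = 2 | data) = 45/73, P(r = 3 | data) = 10/73, P(r = 4 | data) = 12/73, P(r = 5 | data) = 6/73.
Averaging over the posterior, P(green next | data) = (2/3)(45/73) + (1/2)(10/73) + (1/3)(12/73) + (1/6)(6/73) = 40/73.

0.548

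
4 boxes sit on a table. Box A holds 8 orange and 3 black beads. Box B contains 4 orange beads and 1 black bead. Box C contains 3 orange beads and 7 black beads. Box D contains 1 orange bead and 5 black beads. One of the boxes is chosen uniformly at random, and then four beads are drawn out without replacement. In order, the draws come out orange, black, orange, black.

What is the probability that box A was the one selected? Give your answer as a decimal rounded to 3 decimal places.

The likelihood of the observed sequence under each hypothesis: P(data | box A) = (8/11)(3/10)(7/9)(2/8) = 0.042424; P(data | box B) = (4/5)(1/4)(3/3)(0/2) = 0; P(data | box C) = (3/10)(7/9)(2/8)(6/7) = 0.05; P(data | box D) = (1/6)(5/5)(0/4) = 0.
Multiplying each by its prior: 1/4 · 0.042424 = 0.010606, 1/4 · 0 = 0, 1/4 · 0.05 = 0.0125, 1/4 · 0 = 0; summing to 0.023106.
So P(box A | data) = (0.010606) / (0.023106) = 0.45902.

0.459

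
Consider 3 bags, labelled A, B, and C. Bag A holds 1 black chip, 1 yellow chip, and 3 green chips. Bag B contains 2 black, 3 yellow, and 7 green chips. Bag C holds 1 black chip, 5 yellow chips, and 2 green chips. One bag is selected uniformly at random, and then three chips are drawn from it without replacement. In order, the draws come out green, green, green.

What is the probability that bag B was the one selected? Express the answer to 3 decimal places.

0.614

Compute the likelihood of the observed sequence for each case: P(data | bag A) = (3/5)(2/4)(1/3) = 1/10; P(data | bag B) = (7/12)(6/11)(5/10) = 7/44; P(data | bag C) = (2/8)(1/7)(0/6) = 0.
Weighting by the prior gives 1/3 · 1/10 = 1/30, 1/3 · 7/44 = 7/132, 1/3 · 0 = 0; summing to 19/220.
By Bayes' rule, P(bag B | data) = (7/132) / (19/220) = 35/57.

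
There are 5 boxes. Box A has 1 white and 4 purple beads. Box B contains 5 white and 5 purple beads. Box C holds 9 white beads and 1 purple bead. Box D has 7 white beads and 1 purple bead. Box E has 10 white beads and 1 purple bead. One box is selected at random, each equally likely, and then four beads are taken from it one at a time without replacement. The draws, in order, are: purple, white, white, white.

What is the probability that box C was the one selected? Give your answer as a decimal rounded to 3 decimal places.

For each hypothesis, P(data | H) works out to: P(data | box A) = (4/5)(1/4)(0/3) = 0; P(data | box B) = (5/10)(5/9)(4/8)(3/7) = 0.059524; P(data | box C) = (1/10)(9/9)(8/8)(7/7) = 0.1; P(data | box D) = (1/8)(7/7)(6/6)(5/5) = 0.125; P(data | box E) = (1/11)(10/10)(9/9)(8/8) = 0.090909.
Weighting by the prior gives 1/5 · 0 = 0, 1/5 · 0.059524 = 0.011905, 1/5 · 0.1 = 0.02, 1/5 · 0.125 = 0.025, 1/5 · 0.090909 = 0.018182; these sum to 0.075087.
So P(box C | data) = (0.02) / (0.075087) = 0.26636.

0.266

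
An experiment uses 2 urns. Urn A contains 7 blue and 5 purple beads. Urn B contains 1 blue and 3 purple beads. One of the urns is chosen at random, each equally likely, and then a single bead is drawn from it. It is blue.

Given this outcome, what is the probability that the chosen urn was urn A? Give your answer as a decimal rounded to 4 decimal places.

0.7000

For each hypothesis, P(data | H) works out to: P(data | urn A) = (7/12) = 7/12; P(data | urn B) = (1/4) = 1/4.
Weighting by the prior gives 1/2 · 7/12 = 7/24, 1/2 · 1/4 = 1/8; with total 5/12.
Therefore the posterior P(urn A | data) = (7/24) / (5/12) = 7/10.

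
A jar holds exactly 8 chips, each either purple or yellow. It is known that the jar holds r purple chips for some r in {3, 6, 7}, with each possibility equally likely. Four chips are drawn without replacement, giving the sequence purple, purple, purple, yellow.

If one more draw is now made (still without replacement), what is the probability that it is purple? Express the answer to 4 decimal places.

0.8125

Compute the likelihood of the observed sequence for each case: P(data | r = 3) = (3/8)(2/7)(1/6)(5/5) = 1/56; P(data | r = 6) = (6/8)(5/7)(4/6)(2/5) = 1/7; P(data | r = 7) = (7/8)(6/7)(5/6)(1/5) = 1/8.
Multiplying each by its prior: 1/3 · 1/56 = 1/168, 1/3 · 1/7 = 1/21, 1/3 · 1/8 = 1/24; with total 2/21.
Dividing through by the total gives posterior P(r = 3 | data) = 1/16, P(r = 6 | data) = 1/2, P(r = 7 | data) = 7/16.
The predictive probability is P(purple next | data) = (0)(1/16) + (3/4)(1/2) + (1)(7/16) = 13/16.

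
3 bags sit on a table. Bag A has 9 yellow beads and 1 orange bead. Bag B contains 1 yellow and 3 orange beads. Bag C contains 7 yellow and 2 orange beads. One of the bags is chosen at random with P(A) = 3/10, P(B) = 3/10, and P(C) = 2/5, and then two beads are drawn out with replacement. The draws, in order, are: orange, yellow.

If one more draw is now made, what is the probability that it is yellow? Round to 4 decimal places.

The likelihood of the observed sequence under each hypothesis: P(data | bag A) = (1/10)(9/10) = 0.09; P(data | bag B) = (3/4)(1/4) = 0.1875; P(data | bag C) = (2/9)(7/9) = 0.17284.
The prior-weighted likelihoods are 3/10 · 0.09 = 0.027, 3/10 · 0.1875 = 0.05625, 2/5 · 0.17284 = 0.069136; these sum to 0.15239.
Dividing through by the total gives posterior P(bag A | data) = 0.17718, P(bag B | data) = 0.36913, P(bag C | data) = 0.45369.
So P(yellow next | data) = Σ P(yellow next | H) P(H | data) = (9/10)(0.17718) + (1/4)(0.36913) + (7/9)(0.45369) = 0.60462.

0.6046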